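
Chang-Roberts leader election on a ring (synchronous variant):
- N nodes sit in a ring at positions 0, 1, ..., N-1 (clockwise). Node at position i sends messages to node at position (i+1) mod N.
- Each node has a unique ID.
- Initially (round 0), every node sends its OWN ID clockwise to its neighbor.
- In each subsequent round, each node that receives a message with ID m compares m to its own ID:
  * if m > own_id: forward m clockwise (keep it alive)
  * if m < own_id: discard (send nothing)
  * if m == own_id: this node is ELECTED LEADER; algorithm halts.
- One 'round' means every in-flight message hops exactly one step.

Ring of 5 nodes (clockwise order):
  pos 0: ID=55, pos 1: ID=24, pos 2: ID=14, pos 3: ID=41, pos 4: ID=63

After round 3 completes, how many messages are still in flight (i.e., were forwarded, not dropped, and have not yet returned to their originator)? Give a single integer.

Round 1: pos1(id24) recv 55: fwd; pos2(id14) recv 24: fwd; pos3(id41) recv 14: drop; pos4(id63) recv 41: drop; pos0(id55) recv 63: fwd
Round 2: pos2(id14) recv 55: fwd; pos3(id41) recv 24: drop; pos1(id24) recv 63: fwd
Round 3: pos3(id41) recv 55: fwd; pos2(id14) recv 63: fwd
After round 3: 2 messages still in flight

Answer: 2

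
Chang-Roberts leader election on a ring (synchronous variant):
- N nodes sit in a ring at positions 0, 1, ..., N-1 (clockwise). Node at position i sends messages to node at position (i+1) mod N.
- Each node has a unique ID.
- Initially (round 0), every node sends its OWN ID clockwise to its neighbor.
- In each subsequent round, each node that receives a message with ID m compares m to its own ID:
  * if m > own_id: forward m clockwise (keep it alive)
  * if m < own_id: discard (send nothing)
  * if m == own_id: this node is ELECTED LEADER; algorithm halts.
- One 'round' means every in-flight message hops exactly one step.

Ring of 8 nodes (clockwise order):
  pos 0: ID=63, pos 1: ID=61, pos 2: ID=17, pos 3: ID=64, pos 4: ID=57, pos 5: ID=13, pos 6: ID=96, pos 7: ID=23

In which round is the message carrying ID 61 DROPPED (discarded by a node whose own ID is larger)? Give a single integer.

Round 1: pos1(id61) recv 63: fwd; pos2(id17) recv 61: fwd; pos3(id64) recv 17: drop; pos4(id57) recv 64: fwd; pos5(id13) recv 57: fwd; pos6(id96) recv 13: drop; pos7(id23) recv 96: fwd; pos0(id63) recv 23: drop
Round 2: pos2(id17) recv 63: fwd; pos3(id64) recv 61: drop; pos5(id13) recv 64: fwd; pos6(id96) recv 57: drop; pos0(id63) recv 96: fwd
Round 3: pos3(id64) recv 63: drop; pos6(id96) recv 64: drop; pos1(id61) recv 96: fwd
Round 4: pos2(id17) recv 96: fwd
Round 5: pos3(id64) recv 96: fwd
Round 6: pos4(id57) recv 96: fwd
Round 7: pos5(id13) recv 96: fwd
Round 8: pos6(id96) recv 96: ELECTED
Message ID 61 originates at pos 1; dropped at pos 3 in round 2

Answer: 2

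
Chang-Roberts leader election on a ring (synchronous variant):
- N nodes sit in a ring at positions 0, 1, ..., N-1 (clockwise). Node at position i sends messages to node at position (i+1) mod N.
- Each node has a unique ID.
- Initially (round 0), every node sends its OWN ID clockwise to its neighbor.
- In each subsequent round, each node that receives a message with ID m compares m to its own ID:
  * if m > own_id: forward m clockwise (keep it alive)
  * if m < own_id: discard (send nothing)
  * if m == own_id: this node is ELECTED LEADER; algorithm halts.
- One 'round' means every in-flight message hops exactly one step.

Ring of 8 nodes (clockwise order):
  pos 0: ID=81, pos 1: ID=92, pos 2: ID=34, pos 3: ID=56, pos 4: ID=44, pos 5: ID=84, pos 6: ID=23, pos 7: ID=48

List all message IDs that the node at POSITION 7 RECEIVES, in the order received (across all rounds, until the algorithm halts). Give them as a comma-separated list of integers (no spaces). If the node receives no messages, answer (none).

Round 1: pos1(id92) recv 81: drop; pos2(id34) recv 92: fwd; pos3(id56) recv 34: drop; pos4(id44) recv 56: fwd; pos5(id84) recv 44: drop; pos6(id23) recv 84: fwd; pos7(id48) recv 23: drop; pos0(id81) recv 48: drop
Round 2: pos3(id56) recv 92: fwd; pos5(id84) recv 56: drop; pos7(id48) recv 84: fwd
Round 3: pos4(id44) recv 92: fwd; pos0(id81) recv 84: fwd
Round 4: pos5(id84) recv 92: fwd; pos1(id92) recv 84: drop
Round 5: pos6(id23) recv 92: fwd
Round 6: pos7(id48) recv 92: fwd
Round 7: pos0(id81) recv 92: fwd
Round 8: pos1(id92) recv 92: ELECTED

Answer: 23,84,92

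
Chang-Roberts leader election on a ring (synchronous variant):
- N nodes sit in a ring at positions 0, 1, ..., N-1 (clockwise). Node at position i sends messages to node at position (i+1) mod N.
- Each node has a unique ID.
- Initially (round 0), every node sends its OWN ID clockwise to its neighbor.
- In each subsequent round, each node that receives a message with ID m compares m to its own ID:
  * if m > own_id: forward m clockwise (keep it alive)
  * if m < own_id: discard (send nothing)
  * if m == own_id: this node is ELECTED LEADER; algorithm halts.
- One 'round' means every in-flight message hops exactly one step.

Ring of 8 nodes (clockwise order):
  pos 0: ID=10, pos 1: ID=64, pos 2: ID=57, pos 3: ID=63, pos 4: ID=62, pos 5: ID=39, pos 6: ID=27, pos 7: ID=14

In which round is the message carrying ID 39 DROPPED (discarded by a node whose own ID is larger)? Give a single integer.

Round 1: pos1(id64) recv 10: drop; pos2(id57) recv 64: fwd; pos3(id63) recv 57: drop; pos4(id62) recv 63: fwd; pos5(id39) recv 62: fwd; pos6(id27) recv 39: fwd; pos7(id14) recv 27: fwd; pos0(id10) recv 14: fwd
Round 2: pos3(id63) recv 64: fwd; pos5(id39) recv 63: fwd; pos6(id27) recv 62: fwd; pos7(id14) recv 39: fwd; pos0(id10) recv 27: fwd; pos1(id64) recv 14: drop
Round 3: pos4(id62) recv 64: fwd; pos6(id27) recv 63: fwd; pos7(id14) recv 62: fwd; pos0(id10) recv 39: fwd; pos1(id64) recv 27: drop
Round 4: pos5(id39) recv 64: fwd; pos7(id14) recv 63: fwd; pos0(id10) recv 62: fwd; pos1(id64) recv 39: drop
Round 5: pos6(id27) recv 64: fwd; pos0(id10) recv 63: fwd; pos1(id64) recv 62: drop
Round 6: pos7(id14) recv 64: fwd; pos1(id64) recv 63: drop
Round 7: pos0(id10) recv 64: fwd
Round 8: pos1(id64) recv 64: ELECTED
Message ID 39 originates at pos 5; dropped at pos 1 in round 4

Answer: 4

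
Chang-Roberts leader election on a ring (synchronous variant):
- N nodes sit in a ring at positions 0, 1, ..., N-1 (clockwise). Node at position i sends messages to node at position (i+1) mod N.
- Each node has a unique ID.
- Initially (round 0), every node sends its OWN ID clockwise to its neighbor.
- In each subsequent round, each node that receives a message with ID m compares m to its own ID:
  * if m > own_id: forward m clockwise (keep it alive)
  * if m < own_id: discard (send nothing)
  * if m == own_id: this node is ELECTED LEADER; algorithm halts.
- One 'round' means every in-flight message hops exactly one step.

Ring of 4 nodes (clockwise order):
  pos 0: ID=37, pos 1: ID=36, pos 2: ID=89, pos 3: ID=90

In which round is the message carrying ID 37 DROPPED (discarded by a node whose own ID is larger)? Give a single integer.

Answer: 2

Derivation:
Round 1: pos1(id36) recv 37: fwd; pos2(id89) recv 36: drop; pos3(id90) recv 89: drop; pos0(id37) recv 90: fwd
Round 2: pos2(id89) recv 37: drop; pos1(id36) recv 90: fwd
Round 3: pos2(id89) recv 90: fwd
Round 4: pos3(id90) recv 90: ELECTED
Message ID 37 originates at pos 0; dropped at pos 2 in round 2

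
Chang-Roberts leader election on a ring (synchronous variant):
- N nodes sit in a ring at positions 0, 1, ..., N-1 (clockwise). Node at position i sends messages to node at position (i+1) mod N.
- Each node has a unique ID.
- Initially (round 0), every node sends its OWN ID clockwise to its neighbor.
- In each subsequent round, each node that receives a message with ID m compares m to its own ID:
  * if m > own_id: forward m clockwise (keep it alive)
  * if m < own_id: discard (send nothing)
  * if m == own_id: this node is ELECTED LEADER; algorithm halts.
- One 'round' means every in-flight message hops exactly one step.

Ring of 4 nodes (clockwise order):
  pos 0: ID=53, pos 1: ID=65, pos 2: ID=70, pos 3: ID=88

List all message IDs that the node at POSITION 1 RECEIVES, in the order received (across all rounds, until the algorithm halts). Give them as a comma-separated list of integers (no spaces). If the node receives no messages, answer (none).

Round 1: pos1(id65) recv 53: drop; pos2(id70) recv 65: drop; pos3(id88) recv 70: drop; pos0(id53) recv 88: fwd
Round 2: pos1(id65) recv 88: fwd
Round 3: pos2(id70) recv 88: fwd
Round 4: pos3(id88) recv 88: ELECTED

Answer: 53,88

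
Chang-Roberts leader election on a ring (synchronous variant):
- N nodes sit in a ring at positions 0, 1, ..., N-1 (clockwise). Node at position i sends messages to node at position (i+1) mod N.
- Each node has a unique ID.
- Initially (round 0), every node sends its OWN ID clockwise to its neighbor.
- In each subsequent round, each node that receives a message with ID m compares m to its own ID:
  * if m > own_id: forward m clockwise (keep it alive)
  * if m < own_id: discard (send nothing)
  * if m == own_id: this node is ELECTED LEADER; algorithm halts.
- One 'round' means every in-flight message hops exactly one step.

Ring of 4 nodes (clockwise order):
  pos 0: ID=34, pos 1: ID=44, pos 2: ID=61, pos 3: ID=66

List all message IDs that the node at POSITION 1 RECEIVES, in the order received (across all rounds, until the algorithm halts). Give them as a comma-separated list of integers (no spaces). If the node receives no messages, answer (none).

Answer: 34,66

Derivation:
Round 1: pos1(id44) recv 34: drop; pos2(id61) recv 44: drop; pos3(id66) recv 61: drop; pos0(id34) recv 66: fwd
Round 2: pos1(id44) recv 66: fwd
Round 3: pos2(id61) recv 66: fwd
Round 4: pos3(id66) recv 66: ELECTED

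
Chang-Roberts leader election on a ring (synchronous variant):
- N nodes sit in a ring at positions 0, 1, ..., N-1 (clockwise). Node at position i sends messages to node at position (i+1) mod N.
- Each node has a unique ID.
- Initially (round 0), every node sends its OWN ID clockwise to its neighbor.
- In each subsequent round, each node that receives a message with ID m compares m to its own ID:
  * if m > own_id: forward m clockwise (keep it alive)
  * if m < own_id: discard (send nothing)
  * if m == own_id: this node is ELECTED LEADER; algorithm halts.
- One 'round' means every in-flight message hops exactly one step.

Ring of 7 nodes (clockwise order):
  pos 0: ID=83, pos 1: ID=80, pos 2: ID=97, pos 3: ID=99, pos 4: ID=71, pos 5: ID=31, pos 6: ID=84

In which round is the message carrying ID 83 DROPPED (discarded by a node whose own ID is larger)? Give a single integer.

Round 1: pos1(id80) recv 83: fwd; pos2(id97) recv 80: drop; pos3(id99) recv 97: drop; pos4(id71) recv 99: fwd; pos5(id31) recv 71: fwd; pos6(id84) recv 31: drop; pos0(id83) recv 84: fwd
Round 2: pos2(id97) recv 83: drop; pos5(id31) recv 99: fwd; pos6(id84) recv 71: drop; pos1(id80) recv 84: fwd
Round 3: pos6(id84) recv 99: fwd; pos2(id97) recv 84: drop
Round 4: pos0(id83) recv 99: fwd
Round 5: pos1(id80) recv 99: fwd
Round 6: pos2(id97) recv 99: fwd
Round 7: pos3(id99) recv 99: ELECTED
Message ID 83 originates at pos 0; dropped at pos 2 in round 2

Answer: 2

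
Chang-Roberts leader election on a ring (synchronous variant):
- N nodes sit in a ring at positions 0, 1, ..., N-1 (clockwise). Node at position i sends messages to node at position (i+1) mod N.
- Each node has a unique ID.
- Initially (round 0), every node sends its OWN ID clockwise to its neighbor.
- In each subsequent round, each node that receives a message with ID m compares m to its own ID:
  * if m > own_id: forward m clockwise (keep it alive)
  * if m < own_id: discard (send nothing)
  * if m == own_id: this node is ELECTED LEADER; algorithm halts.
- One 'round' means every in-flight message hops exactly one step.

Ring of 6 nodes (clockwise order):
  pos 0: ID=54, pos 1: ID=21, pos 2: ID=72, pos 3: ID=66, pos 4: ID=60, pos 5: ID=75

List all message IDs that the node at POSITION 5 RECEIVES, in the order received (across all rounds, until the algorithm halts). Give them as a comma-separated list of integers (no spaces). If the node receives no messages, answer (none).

Round 1: pos1(id21) recv 54: fwd; pos2(id72) recv 21: drop; pos3(id66) recv 72: fwd; pos4(id60) recv 66: fwd; pos5(id75) recv 60: drop; pos0(id54) recv 75: fwd
Round 2: pos2(id72) recv 54: drop; pos4(id60) recv 72: fwd; pos5(id75) recv 66: drop; pos1(id21) recv 75: fwd
Round 3: pos5(id75) recv 72: drop; pos2(id72) recv 75: fwd
Round 4: pos3(id66) recv 75: fwd
Round 5: pos4(id60) recv 75: fwd
Round 6: pos5(id75) recv 75: ELECTED

Answer: 60,66,72,75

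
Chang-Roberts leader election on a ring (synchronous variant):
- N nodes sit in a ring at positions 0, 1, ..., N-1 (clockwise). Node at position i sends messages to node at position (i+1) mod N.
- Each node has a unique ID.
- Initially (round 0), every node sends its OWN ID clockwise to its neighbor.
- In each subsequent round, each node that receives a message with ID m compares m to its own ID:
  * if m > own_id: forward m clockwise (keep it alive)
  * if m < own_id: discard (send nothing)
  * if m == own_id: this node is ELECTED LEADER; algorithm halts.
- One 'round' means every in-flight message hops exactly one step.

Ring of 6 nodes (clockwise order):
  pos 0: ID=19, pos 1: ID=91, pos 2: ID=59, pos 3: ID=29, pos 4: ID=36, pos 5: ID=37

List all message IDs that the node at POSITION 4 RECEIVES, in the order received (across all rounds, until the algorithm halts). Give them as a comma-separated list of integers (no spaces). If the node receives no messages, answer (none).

Round 1: pos1(id91) recv 19: drop; pos2(id59) recv 91: fwd; pos3(id29) recv 59: fwd; pos4(id36) recv 29: drop; pos5(id37) recv 36: drop; pos0(id19) recv 37: fwd
Round 2: pos3(id29) recv 91: fwd; pos4(id36) recv 59: fwd; pos1(id91) recv 37: drop
Round 3: pos4(id36) recv 91: fwd; pos5(id37) recv 59: fwd
Round 4: pos5(id37) recv 91: fwd; pos0(id19) recv 59: fwd
Round 5: pos0(id19) recv 91: fwd; pos1(id91) recv 59: drop
Round 6: pos1(id91) recv 91: ELECTED

Answer: 29,59,91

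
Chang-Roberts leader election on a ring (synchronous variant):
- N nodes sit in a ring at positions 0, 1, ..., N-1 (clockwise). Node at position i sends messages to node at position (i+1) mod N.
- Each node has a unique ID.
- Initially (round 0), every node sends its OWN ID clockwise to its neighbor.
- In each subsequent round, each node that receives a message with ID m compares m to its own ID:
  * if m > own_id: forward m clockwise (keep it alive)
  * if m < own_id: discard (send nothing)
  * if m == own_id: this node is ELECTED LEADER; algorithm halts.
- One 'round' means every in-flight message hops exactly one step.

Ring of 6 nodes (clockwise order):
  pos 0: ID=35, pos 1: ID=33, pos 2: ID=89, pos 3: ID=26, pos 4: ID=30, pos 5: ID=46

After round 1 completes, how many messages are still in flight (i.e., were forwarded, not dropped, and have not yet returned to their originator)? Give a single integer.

Answer: 3

Derivation:
Round 1: pos1(id33) recv 35: fwd; pos2(id89) recv 33: drop; pos3(id26) recv 89: fwd; pos4(id30) recv 26: drop; pos5(id46) recv 30: drop; pos0(id35) recv 46: fwd
After round 1: 3 messages still in flight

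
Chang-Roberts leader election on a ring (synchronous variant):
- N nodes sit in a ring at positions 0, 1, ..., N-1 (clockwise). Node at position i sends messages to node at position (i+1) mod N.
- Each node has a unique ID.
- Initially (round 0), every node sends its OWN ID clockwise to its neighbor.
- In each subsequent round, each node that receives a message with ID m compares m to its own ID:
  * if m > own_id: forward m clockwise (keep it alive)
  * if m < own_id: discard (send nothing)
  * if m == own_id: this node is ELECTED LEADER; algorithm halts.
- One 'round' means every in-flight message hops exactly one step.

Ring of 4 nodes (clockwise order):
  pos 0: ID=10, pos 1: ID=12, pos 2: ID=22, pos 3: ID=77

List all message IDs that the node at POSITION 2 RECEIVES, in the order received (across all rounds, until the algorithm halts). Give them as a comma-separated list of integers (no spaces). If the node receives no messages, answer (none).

Round 1: pos1(id12) recv 10: drop; pos2(id22) recv 12: drop; pos3(id77) recv 22: drop; pos0(id10) recv 77: fwd
Round 2: pos1(id12) recv 77: fwd
Round 3: pos2(id22) recv 77: fwd
Round 4: pos3(id77) recv 77: ELECTED

Answer: 12,77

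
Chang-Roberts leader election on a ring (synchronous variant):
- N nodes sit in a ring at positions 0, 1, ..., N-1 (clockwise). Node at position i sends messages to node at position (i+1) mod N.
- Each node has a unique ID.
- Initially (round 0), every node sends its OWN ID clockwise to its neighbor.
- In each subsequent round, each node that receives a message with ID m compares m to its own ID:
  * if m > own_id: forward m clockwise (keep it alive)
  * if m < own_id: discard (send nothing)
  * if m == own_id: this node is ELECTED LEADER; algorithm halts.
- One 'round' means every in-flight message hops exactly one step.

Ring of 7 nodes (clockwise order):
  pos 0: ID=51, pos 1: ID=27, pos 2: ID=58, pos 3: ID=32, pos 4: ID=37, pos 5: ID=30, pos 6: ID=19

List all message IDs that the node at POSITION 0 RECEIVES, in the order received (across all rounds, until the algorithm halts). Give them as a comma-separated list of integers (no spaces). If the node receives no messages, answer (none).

Round 1: pos1(id27) recv 51: fwd; pos2(id58) recv 27: drop; pos3(id32) recv 58: fwd; pos4(id37) recv 32: drop; pos5(id30) recv 37: fwd; pos6(id19) recv 30: fwd; pos0(id51) recv 19: drop
Round 2: pos2(id58) recv 51: drop; pos4(id37) recv 58: fwd; pos6(id19) recv 37: fwd; pos0(id51) recv 30: drop
Round 3: pos5(id30) recv 58: fwd; pos0(id51) recv 37: drop
Round 4: pos6(id19) recv 58: fwd
Round 5: pos0(id51) recv 58: fwd
Round 6: pos1(id27) recv 58: fwd
Round 7: pos2(id58) recv 58: ELECTED

Answer: 19,30,37,58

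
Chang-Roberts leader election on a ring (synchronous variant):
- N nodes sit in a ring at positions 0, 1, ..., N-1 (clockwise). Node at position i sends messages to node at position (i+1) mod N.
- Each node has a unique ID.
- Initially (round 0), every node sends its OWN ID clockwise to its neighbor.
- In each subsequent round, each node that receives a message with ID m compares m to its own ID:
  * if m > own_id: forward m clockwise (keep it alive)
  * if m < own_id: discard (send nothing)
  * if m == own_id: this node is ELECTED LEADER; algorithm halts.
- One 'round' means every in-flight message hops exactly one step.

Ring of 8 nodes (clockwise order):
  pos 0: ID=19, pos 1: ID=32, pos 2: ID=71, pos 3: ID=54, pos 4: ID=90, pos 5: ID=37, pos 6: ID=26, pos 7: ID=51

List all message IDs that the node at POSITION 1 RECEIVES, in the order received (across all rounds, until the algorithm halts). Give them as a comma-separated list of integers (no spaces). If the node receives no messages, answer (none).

Round 1: pos1(id32) recv 19: drop; pos2(id71) recv 32: drop; pos3(id54) recv 71: fwd; pos4(id90) recv 54: drop; pos5(id37) recv 90: fwd; pos6(id26) recv 37: fwd; pos7(id51) recv 26: drop; pos0(id19) recv 51: fwd
Round 2: pos4(id90) recv 71: drop; pos6(id26) recv 90: fwd; pos7(id51) recv 37: drop; pos1(id32) recv 51: fwd
Round 3: pos7(id51) recv 90: fwd; pos2(id71) recv 51: drop
Round 4: pos0(id19) recv 90: fwd
Round 5: pos1(id32) recv 90: fwd
Round 6: pos2(id71) recv 90: fwd
Round 7: pos3(id54) recv 90: fwd
Round 8: pos4(id90) recv 90: ELECTED

Answer: 19,51,90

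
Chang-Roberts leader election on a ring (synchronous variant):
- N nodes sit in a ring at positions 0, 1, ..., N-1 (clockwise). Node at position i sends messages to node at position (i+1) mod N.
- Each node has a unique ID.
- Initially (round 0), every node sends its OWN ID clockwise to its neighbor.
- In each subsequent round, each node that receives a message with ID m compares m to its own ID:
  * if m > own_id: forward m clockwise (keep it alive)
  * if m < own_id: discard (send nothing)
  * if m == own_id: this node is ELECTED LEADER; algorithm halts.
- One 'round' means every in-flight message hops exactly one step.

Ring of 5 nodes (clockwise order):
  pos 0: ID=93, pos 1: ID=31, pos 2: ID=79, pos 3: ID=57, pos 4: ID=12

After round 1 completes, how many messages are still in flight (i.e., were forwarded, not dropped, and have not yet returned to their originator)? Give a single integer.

Answer: 3

Derivation:
Round 1: pos1(id31) recv 93: fwd; pos2(id79) recv 31: drop; pos3(id57) recv 79: fwd; pos4(id12) recv 57: fwd; pos0(id93) recv 12: drop
After round 1: 3 messages still in flight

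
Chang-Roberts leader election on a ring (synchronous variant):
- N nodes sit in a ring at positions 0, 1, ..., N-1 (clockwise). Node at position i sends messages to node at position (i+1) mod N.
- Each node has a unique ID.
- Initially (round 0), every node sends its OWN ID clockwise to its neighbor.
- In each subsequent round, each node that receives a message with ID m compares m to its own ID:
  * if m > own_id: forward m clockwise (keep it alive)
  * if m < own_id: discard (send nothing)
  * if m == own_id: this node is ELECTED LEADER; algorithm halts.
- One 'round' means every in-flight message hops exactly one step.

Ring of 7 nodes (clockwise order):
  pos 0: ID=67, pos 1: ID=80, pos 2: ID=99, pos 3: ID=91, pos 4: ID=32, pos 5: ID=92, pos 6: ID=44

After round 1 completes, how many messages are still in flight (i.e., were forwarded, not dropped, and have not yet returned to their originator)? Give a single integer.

Answer: 3

Derivation:
Round 1: pos1(id80) recv 67: drop; pos2(id99) recv 80: drop; pos3(id91) recv 99: fwd; pos4(id32) recv 91: fwd; pos5(id92) recv 32: drop; pos6(id44) recv 92: fwd; pos0(id67) recv 44: drop
After round 1: 3 messages still in flight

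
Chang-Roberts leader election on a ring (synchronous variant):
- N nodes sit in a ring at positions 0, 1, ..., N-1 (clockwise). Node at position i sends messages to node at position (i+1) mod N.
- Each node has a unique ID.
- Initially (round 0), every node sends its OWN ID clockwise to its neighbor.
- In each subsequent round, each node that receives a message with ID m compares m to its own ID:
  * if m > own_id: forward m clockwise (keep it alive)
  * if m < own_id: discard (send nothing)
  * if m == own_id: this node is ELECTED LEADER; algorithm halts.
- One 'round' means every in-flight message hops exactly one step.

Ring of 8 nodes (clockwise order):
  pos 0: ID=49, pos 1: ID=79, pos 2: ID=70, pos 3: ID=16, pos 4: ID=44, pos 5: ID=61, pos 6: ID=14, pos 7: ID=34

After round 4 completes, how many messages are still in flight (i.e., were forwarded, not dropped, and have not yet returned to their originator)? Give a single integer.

Answer: 2

Derivation:
Round 1: pos1(id79) recv 49: drop; pos2(id70) recv 79: fwd; pos3(id16) recv 70: fwd; pos4(id44) recv 16: drop; pos5(id61) recv 44: drop; pos6(id14) recv 61: fwd; pos7(id34) recv 14: drop; pos0(id49) recv 34: drop
Round 2: pos3(id16) recv 79: fwd; pos4(id44) recv 70: fwd; pos7(id34) recv 61: fwd
Round 3: pos4(id44) recv 79: fwd; pos5(id61) recv 70: fwd; pos0(id49) recv 61: fwd
Round 4: pos5(id61) recv 79: fwd; pos6(id14) recv 70: fwd; pos1(id79) recv 61: drop
After round 4: 2 messages still in flight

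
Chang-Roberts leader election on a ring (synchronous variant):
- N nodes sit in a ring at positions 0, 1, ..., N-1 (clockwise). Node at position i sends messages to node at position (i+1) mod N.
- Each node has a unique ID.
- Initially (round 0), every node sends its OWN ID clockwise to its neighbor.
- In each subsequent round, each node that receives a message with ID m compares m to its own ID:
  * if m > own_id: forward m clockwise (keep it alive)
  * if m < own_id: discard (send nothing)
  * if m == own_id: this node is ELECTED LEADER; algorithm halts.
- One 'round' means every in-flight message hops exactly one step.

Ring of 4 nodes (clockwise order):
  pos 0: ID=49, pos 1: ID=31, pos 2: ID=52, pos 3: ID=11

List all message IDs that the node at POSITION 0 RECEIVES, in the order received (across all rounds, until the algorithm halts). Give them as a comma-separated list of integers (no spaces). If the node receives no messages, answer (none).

Answer: 11,52

Derivation:
Round 1: pos1(id31) recv 49: fwd; pos2(id52) recv 31: drop; pos3(id11) recv 52: fwd; pos0(id49) recv 11: drop
Round 2: pos2(id52) recv 49: drop; pos0(id49) recv 52: fwd
Round 3: pos1(id31) recv 52: fwd
Round 4: pos2(id52) recv 52: ELECTED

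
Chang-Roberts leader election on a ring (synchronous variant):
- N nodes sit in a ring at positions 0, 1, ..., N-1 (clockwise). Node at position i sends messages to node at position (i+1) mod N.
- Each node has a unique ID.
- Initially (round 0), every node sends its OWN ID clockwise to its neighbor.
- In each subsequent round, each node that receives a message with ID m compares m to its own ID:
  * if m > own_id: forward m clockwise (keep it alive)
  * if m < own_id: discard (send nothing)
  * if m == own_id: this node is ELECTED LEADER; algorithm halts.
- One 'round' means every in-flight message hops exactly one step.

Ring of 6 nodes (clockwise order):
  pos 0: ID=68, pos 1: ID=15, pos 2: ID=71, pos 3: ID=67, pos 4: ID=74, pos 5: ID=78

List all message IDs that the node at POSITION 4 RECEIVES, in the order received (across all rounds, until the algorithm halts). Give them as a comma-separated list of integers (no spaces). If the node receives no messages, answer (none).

Round 1: pos1(id15) recv 68: fwd; pos2(id71) recv 15: drop; pos3(id67) recv 71: fwd; pos4(id74) recv 67: drop; pos5(id78) recv 74: drop; pos0(id68) recv 78: fwd
Round 2: pos2(id71) recv 68: drop; pos4(id74) recv 71: drop; pos1(id15) recv 78: fwd
Round 3: pos2(id71) recv 78: fwd
Round 4: pos3(id67) recv 78: fwd
Round 5: pos4(id74) recv 78: fwd
Round 6: pos5(id78) recv 78: ELECTED

Answer: 67,71,78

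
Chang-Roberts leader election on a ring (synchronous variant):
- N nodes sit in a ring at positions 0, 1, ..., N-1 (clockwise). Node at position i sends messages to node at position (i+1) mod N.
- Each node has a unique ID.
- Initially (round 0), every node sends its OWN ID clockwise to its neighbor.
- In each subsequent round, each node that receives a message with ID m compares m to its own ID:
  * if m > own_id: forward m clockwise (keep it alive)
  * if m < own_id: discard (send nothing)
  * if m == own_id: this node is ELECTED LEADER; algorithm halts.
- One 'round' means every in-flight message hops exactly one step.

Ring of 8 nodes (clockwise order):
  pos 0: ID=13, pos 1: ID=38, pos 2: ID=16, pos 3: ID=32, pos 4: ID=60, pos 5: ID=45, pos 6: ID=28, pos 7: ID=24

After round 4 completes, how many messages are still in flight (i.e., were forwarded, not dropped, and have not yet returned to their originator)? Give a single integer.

Round 1: pos1(id38) recv 13: drop; pos2(id16) recv 38: fwd; pos3(id32) recv 16: drop; pos4(id60) recv 32: drop; pos5(id45) recv 60: fwd; pos6(id28) recv 45: fwd; pos7(id24) recv 28: fwd; pos0(id13) recv 24: fwd
Round 2: pos3(id32) recv 38: fwd; pos6(id28) recv 60: fwd; pos7(id24) recv 45: fwd; pos0(id13) recv 28: fwd; pos1(id38) recv 24: drop
Round 3: pos4(id60) recv 38: drop; pos7(id24) recv 60: fwd; pos0(id13) recv 45: fwd; pos1(id38) recv 28: drop
Round 4: pos0(id13) recv 60: fwd; pos1(id38) recv 45: fwd
After round 4: 2 messages still in flight

Answer: 2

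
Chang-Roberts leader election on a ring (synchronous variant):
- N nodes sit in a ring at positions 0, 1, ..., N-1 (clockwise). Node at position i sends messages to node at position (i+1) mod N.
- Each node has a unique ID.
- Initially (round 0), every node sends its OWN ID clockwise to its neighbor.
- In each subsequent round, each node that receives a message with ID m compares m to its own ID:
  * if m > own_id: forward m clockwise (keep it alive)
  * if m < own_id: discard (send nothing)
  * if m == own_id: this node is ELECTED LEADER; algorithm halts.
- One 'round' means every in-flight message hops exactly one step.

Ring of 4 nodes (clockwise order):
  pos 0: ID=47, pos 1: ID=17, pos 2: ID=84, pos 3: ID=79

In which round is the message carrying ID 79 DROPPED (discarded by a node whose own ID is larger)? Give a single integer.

Answer: 3

Derivation:
Round 1: pos1(id17) recv 47: fwd; pos2(id84) recv 17: drop; pos3(id79) recv 84: fwd; pos0(id47) recv 79: fwd
Round 2: pos2(id84) recv 47: drop; pos0(id47) recv 84: fwd; pos1(id17) recv 79: fwd
Round 3: pos1(id17) recv 84: fwd; pos2(id84) recv 79: drop
Round 4: pos2(id84) recv 84: ELECTED
Message ID 79 originates at pos 3; dropped at pos 2 in round 3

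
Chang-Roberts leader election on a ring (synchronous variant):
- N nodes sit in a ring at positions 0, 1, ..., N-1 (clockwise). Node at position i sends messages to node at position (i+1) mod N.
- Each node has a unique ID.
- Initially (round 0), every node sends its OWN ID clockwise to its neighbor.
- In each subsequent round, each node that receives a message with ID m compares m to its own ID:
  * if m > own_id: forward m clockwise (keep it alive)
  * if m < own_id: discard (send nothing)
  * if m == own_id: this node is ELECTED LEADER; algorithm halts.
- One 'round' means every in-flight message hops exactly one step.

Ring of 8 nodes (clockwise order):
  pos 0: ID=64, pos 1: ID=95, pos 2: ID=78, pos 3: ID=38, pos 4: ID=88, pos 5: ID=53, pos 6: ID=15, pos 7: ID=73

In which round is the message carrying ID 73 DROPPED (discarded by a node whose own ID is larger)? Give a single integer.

Answer: 2

Derivation:
Round 1: pos1(id95) recv 64: drop; pos2(id78) recv 95: fwd; pos3(id38) recv 78: fwd; pos4(id88) recv 38: drop; pos5(id53) recv 88: fwd; pos6(id15) recv 53: fwd; pos7(id73) recv 15: drop; pos0(id64) recv 73: fwd
Round 2: pos3(id38) recv 95: fwd; pos4(id88) recv 78: drop; pos6(id15) recv 88: fwd; pos7(id73) recv 53: drop; pos1(id95) recv 73: drop
Round 3: pos4(id88) recv 95: fwd; pos7(id73) recv 88: fwd
Round 4: pos5(id53) recv 95: fwd; pos0(id64) recv 88: fwd
Round 5: pos6(id15) recv 95: fwd; pos1(id95) recv 88: drop
Round 6: pos7(id73) recv 95: fwd
Round 7: pos0(id64) recv 95: fwd
Round 8: pos1(id95) recv 95: ELECTED
Message ID 73 originates at pos 7; dropped at pos 1 in round 2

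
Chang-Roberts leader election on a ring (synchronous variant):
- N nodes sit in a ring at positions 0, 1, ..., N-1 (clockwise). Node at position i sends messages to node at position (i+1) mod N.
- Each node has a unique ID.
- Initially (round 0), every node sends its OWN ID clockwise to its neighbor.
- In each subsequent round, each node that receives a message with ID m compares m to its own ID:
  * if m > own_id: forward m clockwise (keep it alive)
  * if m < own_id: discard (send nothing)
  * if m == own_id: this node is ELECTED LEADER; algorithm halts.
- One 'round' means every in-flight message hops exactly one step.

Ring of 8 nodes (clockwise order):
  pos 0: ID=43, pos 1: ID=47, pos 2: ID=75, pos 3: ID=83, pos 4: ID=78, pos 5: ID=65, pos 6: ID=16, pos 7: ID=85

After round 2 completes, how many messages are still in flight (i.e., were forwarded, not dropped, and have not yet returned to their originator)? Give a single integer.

Round 1: pos1(id47) recv 43: drop; pos2(id75) recv 47: drop; pos3(id83) recv 75: drop; pos4(id78) recv 83: fwd; pos5(id65) recv 78: fwd; pos6(id16) recv 65: fwd; pos7(id85) recv 16: drop; pos0(id43) recv 85: fwd
Round 2: pos5(id65) recv 83: fwd; pos6(id16) recv 78: fwd; pos7(id85) recv 65: drop; pos1(id47) recv 85: fwd
After round 2: 3 messages still in flight

Answer: 3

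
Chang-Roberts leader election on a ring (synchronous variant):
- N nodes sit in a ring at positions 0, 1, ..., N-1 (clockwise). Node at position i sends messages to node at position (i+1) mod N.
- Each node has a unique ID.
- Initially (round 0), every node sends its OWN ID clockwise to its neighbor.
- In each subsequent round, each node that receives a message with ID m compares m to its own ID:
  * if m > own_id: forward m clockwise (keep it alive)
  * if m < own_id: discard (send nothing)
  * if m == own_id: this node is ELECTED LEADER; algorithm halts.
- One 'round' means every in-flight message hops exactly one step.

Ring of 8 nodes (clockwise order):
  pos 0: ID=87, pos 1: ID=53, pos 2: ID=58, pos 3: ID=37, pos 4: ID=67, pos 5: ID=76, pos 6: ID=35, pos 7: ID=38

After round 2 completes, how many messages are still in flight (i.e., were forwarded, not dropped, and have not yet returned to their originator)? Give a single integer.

Round 1: pos1(id53) recv 87: fwd; pos2(id58) recv 53: drop; pos3(id37) recv 58: fwd; pos4(id67) recv 37: drop; pos5(id76) recv 67: drop; pos6(id35) recv 76: fwd; pos7(id38) recv 35: drop; pos0(id87) recv 38: drop
Round 2: pos2(id58) recv 87: fwd; pos4(id67) recv 58: drop; pos7(id38) recv 76: fwd
After round 2: 2 messages still in flight

Answer: 2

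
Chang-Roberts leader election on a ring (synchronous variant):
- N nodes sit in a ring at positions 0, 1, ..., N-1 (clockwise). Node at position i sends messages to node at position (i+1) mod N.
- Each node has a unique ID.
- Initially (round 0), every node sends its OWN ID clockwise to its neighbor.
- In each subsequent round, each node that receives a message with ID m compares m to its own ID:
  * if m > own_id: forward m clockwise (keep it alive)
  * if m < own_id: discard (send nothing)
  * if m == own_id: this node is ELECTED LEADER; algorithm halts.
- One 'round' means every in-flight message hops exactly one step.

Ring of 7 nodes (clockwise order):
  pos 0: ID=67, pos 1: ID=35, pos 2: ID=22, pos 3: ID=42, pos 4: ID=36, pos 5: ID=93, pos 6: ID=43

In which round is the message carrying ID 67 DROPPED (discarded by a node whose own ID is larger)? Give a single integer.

Round 1: pos1(id35) recv 67: fwd; pos2(id22) recv 35: fwd; pos3(id42) recv 22: drop; pos4(id36) recv 42: fwd; pos5(id93) recv 36: drop; pos6(id43) recv 93: fwd; pos0(id67) recv 43: drop
Round 2: pos2(id22) recv 67: fwd; pos3(id42) recv 35: drop; pos5(id93) recv 42: drop; pos0(id67) recv 93: fwd
Round 3: pos3(id42) recv 67: fwd; pos1(id35) recv 93: fwd
Round 4: pos4(id36) recv 67: fwd; pos2(id22) recv 93: fwd
Round 5: pos5(id93) recv 67: drop; pos3(id42) recv 93: fwd
Round 6: pos4(id36) recv 93: fwd
Round 7: pos5(id93) recv 93: ELECTED
Message ID 67 originates at pos 0; dropped at pos 5 in round 5

Answer: 5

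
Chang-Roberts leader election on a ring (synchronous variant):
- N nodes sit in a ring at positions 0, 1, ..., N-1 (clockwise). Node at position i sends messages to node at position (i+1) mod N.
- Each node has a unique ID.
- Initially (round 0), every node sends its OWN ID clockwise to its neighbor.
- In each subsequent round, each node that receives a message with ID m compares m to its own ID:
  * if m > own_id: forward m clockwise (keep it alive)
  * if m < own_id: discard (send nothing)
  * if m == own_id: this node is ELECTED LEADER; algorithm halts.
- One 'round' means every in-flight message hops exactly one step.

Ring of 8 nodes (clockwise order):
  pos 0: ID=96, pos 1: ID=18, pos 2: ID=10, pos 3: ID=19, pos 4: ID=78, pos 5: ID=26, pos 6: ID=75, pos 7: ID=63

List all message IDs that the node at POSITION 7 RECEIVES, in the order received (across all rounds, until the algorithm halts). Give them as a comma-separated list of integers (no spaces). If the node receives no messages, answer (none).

Answer: 75,78,96

Derivation:
Round 1: pos1(id18) recv 96: fwd; pos2(id10) recv 18: fwd; pos3(id19) recv 10: drop; pos4(id78) recv 19: drop; pos5(id26) recv 78: fwd; pos6(id75) recv 26: drop; pos7(id63) recv 75: fwd; pos0(id96) recv 63: drop
Round 2: pos2(id10) recv 96: fwd; pos3(id19) recv 18: drop; pos6(id75) recv 78: fwd; pos0(id96) recv 75: drop
Round 3: pos3(id19) recv 96: fwd; pos7(id63) recv 78: fwd
Round 4: pos4(id78) recv 96: fwd; pos0(id96) recv 78: drop
Round 5: pos5(id26) recv 96: fwd
Round 6: pos6(id75) recv 96: fwd
Round 7: pos7(id63) recv 96: fwd
Round 8: pos0(id96) recv 96: ELECTED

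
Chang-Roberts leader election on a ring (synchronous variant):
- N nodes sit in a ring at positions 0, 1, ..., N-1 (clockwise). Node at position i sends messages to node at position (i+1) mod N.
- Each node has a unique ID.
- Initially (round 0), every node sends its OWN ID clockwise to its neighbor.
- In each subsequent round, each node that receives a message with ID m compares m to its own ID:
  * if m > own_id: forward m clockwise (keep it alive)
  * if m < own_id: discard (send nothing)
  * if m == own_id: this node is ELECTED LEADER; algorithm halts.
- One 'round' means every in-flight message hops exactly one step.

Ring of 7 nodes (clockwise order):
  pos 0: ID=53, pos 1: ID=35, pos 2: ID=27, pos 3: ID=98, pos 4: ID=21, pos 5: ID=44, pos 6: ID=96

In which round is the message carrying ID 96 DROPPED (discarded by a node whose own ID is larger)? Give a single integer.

Answer: 4

Derivation:
Round 1: pos1(id35) recv 53: fwd; pos2(id27) recv 35: fwd; pos3(id98) recv 27: drop; pos4(id21) recv 98: fwd; pos5(id44) recv 21: drop; pos6(id96) recv 44: drop; pos0(id53) recv 96: fwd
Round 2: pos2(id27) recv 53: fwd; pos3(id98) recv 35: drop; pos5(id44) recv 98: fwd; pos1(id35) recv 96: fwd
Round 3: pos3(id98) recv 53: drop; pos6(id96) recv 98: fwd; pos2(id27) recv 96: fwd
Round 4: pos0(id53) recv 98: fwd; pos3(id98) recv 96: drop
Round 5: pos1(id35) recv 98: fwd
Round 6: pos2(id27) recv 98: fwd
Round 7: pos3(id98) recv 98: ELECTED
Message ID 96 originates at pos 6; dropped at pos 3 in round 4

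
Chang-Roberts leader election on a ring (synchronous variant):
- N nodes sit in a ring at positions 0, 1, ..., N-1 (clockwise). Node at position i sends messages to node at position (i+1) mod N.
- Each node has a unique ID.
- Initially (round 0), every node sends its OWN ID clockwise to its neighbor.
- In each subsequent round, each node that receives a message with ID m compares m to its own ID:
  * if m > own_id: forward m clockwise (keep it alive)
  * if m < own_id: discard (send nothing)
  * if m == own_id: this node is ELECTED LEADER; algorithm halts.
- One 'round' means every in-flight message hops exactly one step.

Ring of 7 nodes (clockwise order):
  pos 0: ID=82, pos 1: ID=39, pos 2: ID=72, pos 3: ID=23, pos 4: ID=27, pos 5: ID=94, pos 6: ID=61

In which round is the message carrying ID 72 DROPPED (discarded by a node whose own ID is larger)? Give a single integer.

Answer: 3

Derivation:
Round 1: pos1(id39) recv 82: fwd; pos2(id72) recv 39: drop; pos3(id23) recv 72: fwd; pos4(id27) recv 23: drop; pos5(id94) recv 27: drop; pos6(id61) recv 94: fwd; pos0(id82) recv 61: drop
Round 2: pos2(id72) recv 82: fwd; pos4(id27) recv 72: fwd; pos0(id82) recv 94: fwd
Round 3: pos3(id23) recv 82: fwd; pos5(id94) recv 72: drop; pos1(id39) recv 94: fwd
Round 4: pos4(id27) recv 82: fwd; pos2(id72) recv 94: fwd
Round 5: pos5(id94) recv 82: drop; pos3(id23) recv 94: fwd
Round 6: pos4(id27) recv 94: fwd
Round 7: pos5(id94) recv 94: ELECTED
Message ID 72 originates at pos 2; dropped at pos 5 in round 3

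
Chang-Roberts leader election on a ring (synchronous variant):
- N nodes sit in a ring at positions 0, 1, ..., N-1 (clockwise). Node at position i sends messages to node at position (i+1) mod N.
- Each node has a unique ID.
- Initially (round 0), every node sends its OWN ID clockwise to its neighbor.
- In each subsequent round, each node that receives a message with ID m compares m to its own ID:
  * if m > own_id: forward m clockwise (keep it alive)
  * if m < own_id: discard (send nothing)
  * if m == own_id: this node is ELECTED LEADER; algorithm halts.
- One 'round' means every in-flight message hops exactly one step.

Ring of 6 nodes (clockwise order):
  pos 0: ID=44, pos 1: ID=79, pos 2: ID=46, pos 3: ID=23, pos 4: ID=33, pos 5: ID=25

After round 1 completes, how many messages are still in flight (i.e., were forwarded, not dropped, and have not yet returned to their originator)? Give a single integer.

Answer: 3

Derivation:
Round 1: pos1(id79) recv 44: drop; pos2(id46) recv 79: fwd; pos3(id23) recv 46: fwd; pos4(id33) recv 23: drop; pos5(id25) recv 33: fwd; pos0(id44) recv 25: drop
After round 1: 3 messages still in flight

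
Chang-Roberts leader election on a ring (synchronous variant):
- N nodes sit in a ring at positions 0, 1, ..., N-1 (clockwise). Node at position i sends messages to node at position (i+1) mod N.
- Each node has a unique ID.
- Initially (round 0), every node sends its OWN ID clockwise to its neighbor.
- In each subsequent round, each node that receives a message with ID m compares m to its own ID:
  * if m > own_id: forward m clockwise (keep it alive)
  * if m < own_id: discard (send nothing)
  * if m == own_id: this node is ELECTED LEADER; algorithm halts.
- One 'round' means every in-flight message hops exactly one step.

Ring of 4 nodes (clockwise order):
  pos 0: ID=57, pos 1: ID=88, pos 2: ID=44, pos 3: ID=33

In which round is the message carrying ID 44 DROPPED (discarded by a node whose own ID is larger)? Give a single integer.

Round 1: pos1(id88) recv 57: drop; pos2(id44) recv 88: fwd; pos3(id33) recv 44: fwd; pos0(id57) recv 33: drop
Round 2: pos3(id33) recv 88: fwd; pos0(id57) recv 44: drop
Round 3: pos0(id57) recv 88: fwd
Round 4: pos1(id88) recv 88: ELECTED
Message ID 44 originates at pos 2; dropped at pos 0 in round 2

Answer: 2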